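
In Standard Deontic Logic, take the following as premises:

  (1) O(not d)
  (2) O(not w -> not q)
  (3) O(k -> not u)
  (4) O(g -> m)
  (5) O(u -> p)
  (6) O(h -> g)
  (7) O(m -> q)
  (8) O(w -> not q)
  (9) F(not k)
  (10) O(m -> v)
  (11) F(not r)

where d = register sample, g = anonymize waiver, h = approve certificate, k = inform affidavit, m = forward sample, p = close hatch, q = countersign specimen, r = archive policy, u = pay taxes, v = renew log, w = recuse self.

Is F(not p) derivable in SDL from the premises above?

No

Premise 5 is O(u -> p), but O(u) is not derivable from the premises, so it does not yield O(p).
No other premise forces O(p). An ideal world satisfying every premise can still have not p true, so F(not p) is not derivable.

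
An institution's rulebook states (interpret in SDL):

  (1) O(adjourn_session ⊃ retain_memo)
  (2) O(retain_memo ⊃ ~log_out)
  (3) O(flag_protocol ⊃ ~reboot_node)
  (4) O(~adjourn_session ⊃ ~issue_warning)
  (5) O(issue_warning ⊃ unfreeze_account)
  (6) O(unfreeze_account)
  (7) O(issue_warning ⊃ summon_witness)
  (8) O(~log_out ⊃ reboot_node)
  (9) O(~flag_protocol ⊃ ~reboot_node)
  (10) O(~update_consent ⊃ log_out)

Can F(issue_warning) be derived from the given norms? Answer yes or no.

Premises 9 and 3 cover both cases: O(~flag_protocol ⊃ ~reboot_node) and O(flag_protocol ⊃ ~reboot_node). Since ~flag_protocol ∨ flag_protocol is a tautology, O(~reboot_node) follows.
Premise 8 is O(~log_out ⊃ reboot_node); contrapositively O(~reboot_node ⊃ log_out). Since O(~reboot_node) holds, K gives O(log_out).
Premise 2 is O(retain_memo ⊃ ~log_out); contrapositively O(log_out ⊃ ~retain_memo). Since O(log_out) holds, K gives O(~retain_memo).
The contrapositive of premise 1 (O(adjourn_session ⊃ retain_memo)) is O(~retain_memo ⊃ ~adjourn_session), and O(~retain_memo) is already established, so O(~adjourn_session).
From O(~adjourn_session) and premise 4, O(~adjourn_session ⊃ ~issue_warning), we obtain O(~issue_warning).
Premises 5, 6, 7, 10 do not contribute to this derivation.
So O(~issue_warning) holds, i.e. F(issue_warning). The claim follows.

Yes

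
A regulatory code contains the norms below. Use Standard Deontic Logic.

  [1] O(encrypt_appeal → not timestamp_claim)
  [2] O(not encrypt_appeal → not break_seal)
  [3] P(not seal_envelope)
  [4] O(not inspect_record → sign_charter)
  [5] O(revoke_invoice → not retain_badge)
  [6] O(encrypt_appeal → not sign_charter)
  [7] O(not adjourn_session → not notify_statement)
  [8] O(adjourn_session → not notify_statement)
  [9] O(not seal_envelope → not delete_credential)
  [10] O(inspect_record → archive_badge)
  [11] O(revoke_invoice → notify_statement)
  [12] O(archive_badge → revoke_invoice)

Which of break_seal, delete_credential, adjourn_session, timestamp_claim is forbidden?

break_seal

By case analysis on adjourn_session: premise 8 gives O(adjourn_session → not notify_statement) and premise 7 gives O(not adjourn_session → not notify_statement), so O(not notify_statement) either way.
Premise 11, O(revoke_invoice → notify_statement), contraposes to O(not notify_statement → not revoke_invoice); with O(not notify_statement) we get O(not revoke_invoice).
Premise 12 is O(archive_badge → revoke_invoice); contrapositively O(not revoke_invoice → not archive_badge). Since O(not revoke_invoice) holds, K gives O(not archive_badge).
The contrapositive of premise 10 (O(inspect_record → archive_badge)) is O(not archive_badge → not inspect_record), and O(not archive_badge) is already established, so O(not inspect_record).
With premise 4, O(not inspect_record → sign_charter), the K-axiom yields O(sign_charter).
Premise 6, O(encrypt_appeal → not sign_charter), contraposes to O(sign_charter → not encrypt_appeal); with O(sign_charter) we get O(not encrypt_appeal).
Applying K to premise 2 (O(not encrypt_appeal → not break_seal)) and O(not encrypt_appeal) yields O(not break_seal).
So O(not break_seal) holds, i.e. break_seal is forbidden. None of the other listed options is forbidden under the premises.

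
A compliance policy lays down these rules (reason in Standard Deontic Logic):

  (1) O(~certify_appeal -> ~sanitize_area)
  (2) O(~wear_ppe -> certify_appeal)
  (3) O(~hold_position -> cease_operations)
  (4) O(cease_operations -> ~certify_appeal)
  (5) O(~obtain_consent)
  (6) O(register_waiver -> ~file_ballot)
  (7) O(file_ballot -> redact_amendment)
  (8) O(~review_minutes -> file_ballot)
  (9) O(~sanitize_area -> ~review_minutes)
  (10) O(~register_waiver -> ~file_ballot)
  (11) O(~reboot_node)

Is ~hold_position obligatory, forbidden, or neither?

Forbidden

By case analysis on ~register_waiver: premise 10 gives O(~register_waiver -> ~file_ballot) and premise 6 gives O(register_waiver -> ~file_ballot), so O(~file_ballot) either way.
The contrapositive of premise 8 (O(~review_minutes -> file_ballot)) is O(~file_ballot -> review_minutes), and O(~file_ballot) is already established, so O(review_minutes).
The contrapositive of premise 9 (O(~sanitize_area -> ~review_minutes)) is O(review_minutes -> sanitize_area), and O(review_minutes) is already established, so O(sanitize_area).
The contrapositive of premise 1 (O(~certify_appeal -> ~sanitize_area)) is O(sanitize_area -> certify_appeal), and O(sanitize_area) is already established, so O(certify_appeal).
Premise 4 is O(cease_operations -> ~certify_appeal); contrapositively O(certify_appeal -> ~cease_operations). Since O(certify_appeal) holds, K gives O(~cease_operations).
The contrapositive of premise 3 (O(~hold_position -> cease_operations)) is O(~cease_operations -> hold_position), and O(~cease_operations) is already established, so O(hold_position).
Premises 2, 5, 7, 11 do not contribute to this derivation.
Thus O(hold_position), which is F(~hold_position): ~hold_position is forbidden.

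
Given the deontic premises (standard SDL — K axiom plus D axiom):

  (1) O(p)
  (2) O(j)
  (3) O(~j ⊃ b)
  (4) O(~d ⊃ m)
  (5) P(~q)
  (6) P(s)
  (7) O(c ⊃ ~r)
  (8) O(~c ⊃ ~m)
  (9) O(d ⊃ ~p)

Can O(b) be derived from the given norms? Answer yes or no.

No

Premise 3 is O(~j ⊃ b), but O(~j) is not derivable from the premises, so it does not yield O(b).
No other premise forces O(b). An ideal world satisfying every premise can still have b false, so O(b) is not derivable.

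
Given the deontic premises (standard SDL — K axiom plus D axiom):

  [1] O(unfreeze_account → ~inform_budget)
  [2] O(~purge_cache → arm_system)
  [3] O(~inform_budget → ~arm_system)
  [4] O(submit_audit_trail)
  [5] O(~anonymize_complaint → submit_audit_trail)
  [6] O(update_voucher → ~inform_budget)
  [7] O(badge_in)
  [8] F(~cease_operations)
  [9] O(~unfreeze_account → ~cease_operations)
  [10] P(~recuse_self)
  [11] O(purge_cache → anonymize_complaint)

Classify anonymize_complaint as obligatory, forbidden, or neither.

Premise 8 is F(~cease_operations), i.e. O(cease_operations).
The contrapositive of premise 9 (O(~unfreeze_account → ~cease_operations)) is O(cease_operations → unfreeze_account), and O(cease_operations) is already established, so O(unfreeze_account).
Premise 1 is O(unfreeze_account → ~inform_budget); since O(unfreeze_account), deontic closure gives O(~inform_budget).
With premise 3, O(~inform_budget → ~arm_system), the K-axiom yields O(~arm_system).
Premise 2 is O(~purge_cache → arm_system); contrapositively O(~arm_system → purge_cache). Since O(~arm_system) holds, K gives O(purge_cache).
Applying K to premise 11 (O(purge_cache → anonymize_complaint)) and O(purge_cache) yields O(anonymize_complaint).
Premises 4, 5, 6, 7, 10 do not contribute to this derivation.
Hence anonymize_complaint is obligatory.

Obligatory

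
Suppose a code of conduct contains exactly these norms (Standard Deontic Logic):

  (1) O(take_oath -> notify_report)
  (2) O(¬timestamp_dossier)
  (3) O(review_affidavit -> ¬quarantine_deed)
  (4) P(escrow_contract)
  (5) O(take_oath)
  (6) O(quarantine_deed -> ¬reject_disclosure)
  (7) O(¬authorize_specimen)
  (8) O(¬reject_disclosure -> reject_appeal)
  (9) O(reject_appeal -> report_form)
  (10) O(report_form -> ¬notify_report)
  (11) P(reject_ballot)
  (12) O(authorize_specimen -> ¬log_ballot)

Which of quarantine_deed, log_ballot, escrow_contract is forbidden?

quarantine_deed

From premise 5 we have O(take_oath).
Premise 1 is O(take_oath -> notify_report); since O(take_oath), deontic closure gives O(notify_report).
Premise 10 is O(report_form -> ¬notify_report); contrapositively O(notify_report -> ¬report_form). Since O(notify_report) holds, K gives O(¬report_form).
The contrapositive of premise 9 (O(reject_appeal -> report_form)) is O(¬report_form -> ¬reject_appeal), and O(¬report_form) is already established, so O(¬reject_appeal).
The contrapositive of premise 8 (O(¬reject_disclosure -> reject_appeal)) is O(¬reject_appeal -> reject_disclosure), and O(¬reject_appeal) is already established, so O(reject_disclosure).
Premise 6, O(quarantine_deed -> ¬reject_disclosure), contraposes to O(reject_disclosure -> ¬quarantine_deed); with O(reject_disclosure) we get O(¬quarantine_deed).
So O(¬quarantine_deed) holds, i.e. quarantine_deed is forbidden. None of the other listed options is forbidden under the premises.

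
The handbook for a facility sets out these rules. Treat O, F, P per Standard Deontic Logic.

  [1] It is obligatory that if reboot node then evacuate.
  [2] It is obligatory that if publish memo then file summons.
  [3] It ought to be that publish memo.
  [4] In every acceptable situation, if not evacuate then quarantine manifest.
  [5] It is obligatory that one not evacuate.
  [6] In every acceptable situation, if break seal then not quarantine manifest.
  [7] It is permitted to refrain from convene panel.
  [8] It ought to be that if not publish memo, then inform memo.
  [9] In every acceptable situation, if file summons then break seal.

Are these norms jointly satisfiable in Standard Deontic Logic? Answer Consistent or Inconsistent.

Inconsistent

Premise 3 states O(publish_memo) outright.
With premise 2, O(publish_memo → file_summons), the K-axiom yields O(file_summons).
From O(file_summons) and premise 9, O(file_summons → break_seal), we obtain O(break_seal).
From O(break_seal) and premise 6, O(break_seal → ¬quarantine_manifest), we obtain O(¬quarantine_manifest).
The contrapositive of premise 4 (O(¬evacuate → quarantine_manifest)) is O(¬quarantine_manifest → evacuate), and O(¬quarantine_manifest) is already established, so O(evacuate).
However, premise 5 gives O(¬evacuate).
We now have both O(evacuate) and O(¬evacuate) — evacuate is simultaneously obligatory and forbidden, violating the D-axiom.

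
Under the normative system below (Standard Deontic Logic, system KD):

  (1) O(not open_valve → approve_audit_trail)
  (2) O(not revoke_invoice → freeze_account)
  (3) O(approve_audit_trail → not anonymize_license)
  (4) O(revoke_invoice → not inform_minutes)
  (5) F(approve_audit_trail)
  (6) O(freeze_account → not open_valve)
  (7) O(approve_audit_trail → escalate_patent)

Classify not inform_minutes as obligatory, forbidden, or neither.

Premise 5, F(approve_audit_trail), is equivalent to O(not approve_audit_trail).
The contrapositive of premise 1 (O(not open_valve → approve_audit_trail)) is O(not approve_audit_trail → open_valve), and O(not approve_audit_trail) is already established, so O(open_valve).
Premise 6, O(freeze_account → not open_valve), contraposes to O(open_valve → not freeze_account); with O(open_valve) we get O(not freeze_account).
Premise 2 is O(not revoke_invoice → freeze_account); contrapositively O(not freeze_account → revoke_invoice). Since O(not freeze_account) holds, K gives O(revoke_invoice).
With premise 4, O(revoke_invoice → not inform_minutes), the K-axiom yields O(not inform_minutes).
Premises 3, 7 do not contribute to this derivation.
Hence not inform_minutes is obligatory.

Obligatory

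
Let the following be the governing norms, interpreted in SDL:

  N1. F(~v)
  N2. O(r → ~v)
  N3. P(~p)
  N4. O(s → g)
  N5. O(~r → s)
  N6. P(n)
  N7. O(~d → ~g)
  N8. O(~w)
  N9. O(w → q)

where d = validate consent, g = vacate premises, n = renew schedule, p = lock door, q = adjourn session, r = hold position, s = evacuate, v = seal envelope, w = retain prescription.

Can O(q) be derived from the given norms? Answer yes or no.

Premise 9 is O(w → q), but O(w) is not derivable from the premises, so it does not yield O(q).
No other premise forces O(q). An ideal world satisfying every premise can still have q false, so O(q) is not derivable.

No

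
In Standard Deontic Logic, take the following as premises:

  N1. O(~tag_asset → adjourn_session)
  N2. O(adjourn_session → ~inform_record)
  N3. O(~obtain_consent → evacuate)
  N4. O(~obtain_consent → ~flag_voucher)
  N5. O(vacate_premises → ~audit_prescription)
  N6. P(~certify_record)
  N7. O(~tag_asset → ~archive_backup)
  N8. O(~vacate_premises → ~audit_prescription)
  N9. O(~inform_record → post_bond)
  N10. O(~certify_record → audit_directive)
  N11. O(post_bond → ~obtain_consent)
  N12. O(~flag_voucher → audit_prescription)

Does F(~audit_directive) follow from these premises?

No

Premise 10 is O(~certify_record → audit_directive), but O(~certify_record) is not derivable from the premises (the permission P(~certify_record) asserts only ~O(certify_record), not O(~certify_record)), so it does not yield O(audit_directive).
No other premise forces O(audit_directive). An ideal world satisfying every premise can still have ~audit_directive true, so F(~audit_directive) is not derivable.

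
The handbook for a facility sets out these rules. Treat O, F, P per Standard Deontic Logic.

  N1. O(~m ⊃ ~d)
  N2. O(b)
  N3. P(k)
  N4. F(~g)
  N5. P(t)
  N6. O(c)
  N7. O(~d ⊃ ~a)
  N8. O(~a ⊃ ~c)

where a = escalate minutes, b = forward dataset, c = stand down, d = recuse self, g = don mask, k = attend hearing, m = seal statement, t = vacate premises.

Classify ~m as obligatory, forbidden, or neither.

Forbidden

From premise 6 we have O(c).
The contrapositive of premise 8 (O(~a ⊃ ~c)) is O(c ⊃ a), and O(c) is already established, so O(a).
Premise 7 is O(~d ⊃ ~a); contrapositively O(a ⊃ d). Since O(a) holds, K gives O(d).
Premise 1, O(~m ⊃ ~d), contraposes to O(d ⊃ m); with O(d) we get O(m).
Premises 2, 3, 4, 5 do not contribute to this derivation.
Thus O(m), which is F(~m): ~m is forbidden.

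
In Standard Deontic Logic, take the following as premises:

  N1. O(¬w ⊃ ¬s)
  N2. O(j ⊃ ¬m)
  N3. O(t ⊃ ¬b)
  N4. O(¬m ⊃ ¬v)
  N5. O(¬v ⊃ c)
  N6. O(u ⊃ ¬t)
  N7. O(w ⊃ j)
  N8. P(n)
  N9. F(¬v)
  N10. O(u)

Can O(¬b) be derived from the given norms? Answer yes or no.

Premise 3 is O(t ⊃ ¬b), but O(t) is not derivable from the premises, so it does not yield O(¬b).
No other premise forces O(¬b). An ideal world satisfying every premise can still have ¬b false, so O(¬b) is not derivable.

No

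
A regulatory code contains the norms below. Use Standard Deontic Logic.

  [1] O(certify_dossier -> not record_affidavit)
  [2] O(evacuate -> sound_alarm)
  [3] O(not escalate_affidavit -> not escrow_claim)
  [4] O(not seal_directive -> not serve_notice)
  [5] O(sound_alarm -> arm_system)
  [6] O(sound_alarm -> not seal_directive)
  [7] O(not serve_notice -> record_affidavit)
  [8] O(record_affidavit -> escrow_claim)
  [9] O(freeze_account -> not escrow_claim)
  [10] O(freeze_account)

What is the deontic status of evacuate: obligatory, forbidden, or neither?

Forbidden

Premise 10 gives O(freeze_account).
From O(freeze_account) and premise 9, O(freeze_account -> not escrow_claim), we obtain O(not escrow_claim).
Premise 8 is O(record_affidavit -> escrow_claim); contrapositively O(not escrow_claim -> not record_affidavit). Since O(not escrow_claim) holds, K gives O(not record_affidavit).
Premise 7, O(not serve_notice -> record_affidavit), contraposes to O(not record_affidavit -> serve_notice); with O(not record_affidavit) we get O(serve_notice).
Premise 4 is O(not seal_directive -> not serve_notice); contrapositively O(serve_notice -> seal_directive). Since O(serve_notice) holds, K gives O(seal_directive).
Premise 6, O(sound_alarm -> not seal_directive), contraposes to O(seal_directive -> not sound_alarm); with O(seal_directive) we get O(not sound_alarm).
Premise 2, O(evacuate -> sound_alarm), contraposes to O(not sound_alarm -> not evacuate); with O(not sound_alarm) we get O(not evacuate).
Premises 1, 3, 5 do not contribute to this derivation.
Thus O(not evacuate), which is F(evacuate): evacuate is forbidden.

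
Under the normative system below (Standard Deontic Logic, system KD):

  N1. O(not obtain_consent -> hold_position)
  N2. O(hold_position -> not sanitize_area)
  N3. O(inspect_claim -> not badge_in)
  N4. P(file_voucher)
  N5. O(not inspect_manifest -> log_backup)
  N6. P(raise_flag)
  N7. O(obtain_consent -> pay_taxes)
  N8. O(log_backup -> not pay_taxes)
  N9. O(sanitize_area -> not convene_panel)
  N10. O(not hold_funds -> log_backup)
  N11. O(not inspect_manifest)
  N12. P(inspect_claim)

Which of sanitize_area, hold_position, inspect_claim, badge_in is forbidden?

Premise 11 states O(not inspect_manifest) outright.
Premise 5 is O(not inspect_manifest -> log_backup); since O(not inspect_manifest), deontic closure gives O(log_backup).
Applying K to premise 8 (O(log_backup -> not pay_taxes)) and O(log_backup) yields O(not pay_taxes).
Premise 7, O(obtain_consent -> pay_taxes), contraposes to O(not pay_taxes -> not obtain_consent); with O(not pay_taxes) we get O(not obtain_consent).
Applying K to premise 1 (O(not obtain_consent -> hold_position)) and O(not obtain_consent) yields O(hold_position).
Premise 2 is O(hold_position -> not sanitize_area); since O(hold_position), deontic closure gives O(not sanitize_area).
So O(not sanitize_area) holds, i.e. sanitize_area is forbidden. None of the other listed options is forbidden under the premises.

sanitize_area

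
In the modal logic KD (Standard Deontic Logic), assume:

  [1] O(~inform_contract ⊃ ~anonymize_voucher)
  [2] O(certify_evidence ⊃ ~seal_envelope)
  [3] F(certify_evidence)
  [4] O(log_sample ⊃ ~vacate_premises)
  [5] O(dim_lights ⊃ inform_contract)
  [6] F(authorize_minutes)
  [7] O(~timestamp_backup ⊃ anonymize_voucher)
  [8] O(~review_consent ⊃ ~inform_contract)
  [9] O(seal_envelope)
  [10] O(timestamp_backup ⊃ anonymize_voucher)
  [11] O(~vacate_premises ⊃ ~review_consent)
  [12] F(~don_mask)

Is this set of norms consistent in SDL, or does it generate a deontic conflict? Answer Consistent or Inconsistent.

Premise 2 is O(certify_evidence ⊃ ~seal_envelope), but O(certify_evidence) is not derivable from the premises, so it does not yield O(~seal_envelope).
So O(~seal_envelope) is not derivable, and the apparent clash with O(seal_envelope) does not arise.
A world satisfying every obligation exists (e.g. anonymize_voucher=true, authorize_minutes=false, certify_evidence=false, dim_lights=false, don_mask=true, inform_contract=true, log_sample=false, review_consent=true, seal_envelope=true, timestamp_backup=false, vacate_premises=true); no atom is both obligatory and forbidden, so the set is consistent.

Consistent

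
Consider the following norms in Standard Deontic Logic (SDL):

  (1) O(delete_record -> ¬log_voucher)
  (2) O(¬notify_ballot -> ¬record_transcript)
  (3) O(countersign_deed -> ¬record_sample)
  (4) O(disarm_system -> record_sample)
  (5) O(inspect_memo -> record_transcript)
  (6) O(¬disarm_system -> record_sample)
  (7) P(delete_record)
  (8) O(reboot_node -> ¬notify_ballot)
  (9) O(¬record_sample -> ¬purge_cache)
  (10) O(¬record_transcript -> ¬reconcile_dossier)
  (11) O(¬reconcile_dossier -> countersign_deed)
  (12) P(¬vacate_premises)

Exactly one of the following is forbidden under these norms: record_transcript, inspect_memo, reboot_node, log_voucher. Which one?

reboot_node

Premises 4 and 6 cover both cases: O(disarm_system -> record_sample) and O(¬disarm_system -> record_sample). Since disarm_system ∨ ¬disarm_system is a tautology, O(record_sample) follows.
The contrapositive of premise 3 (O(countersign_deed -> ¬record_sample)) is O(record_sample -> ¬countersign_deed), and O(record_sample) is already established, so O(¬countersign_deed).
The contrapositive of premise 11 (O(¬reconcile_dossier -> countersign_deed)) is O(¬countersign_deed -> reconcile_dossier), and O(¬countersign_deed) is already established, so O(reconcile_dossier).
Premise 10, O(¬record_transcript -> ¬reconcile_dossier), contraposes to O(reconcile_dossier -> record_transcript); with O(reconcile_dossier) we get O(record_transcript).
Premise 2 is O(¬notify_ballot -> ¬record_transcript); contrapositively O(record_transcript -> notify_ballot). Since O(record_transcript) holds, K gives O(notify_ballot).
Premise 8, O(reboot_node -> ¬notify_ballot), contraposes to O(notify_ballot -> ¬reboot_node); with O(notify_ballot) we get O(¬reboot_node).
So O(¬reboot_node) holds, i.e. reboot_node is forbidden. None of the other listed options is forbidden under the premises.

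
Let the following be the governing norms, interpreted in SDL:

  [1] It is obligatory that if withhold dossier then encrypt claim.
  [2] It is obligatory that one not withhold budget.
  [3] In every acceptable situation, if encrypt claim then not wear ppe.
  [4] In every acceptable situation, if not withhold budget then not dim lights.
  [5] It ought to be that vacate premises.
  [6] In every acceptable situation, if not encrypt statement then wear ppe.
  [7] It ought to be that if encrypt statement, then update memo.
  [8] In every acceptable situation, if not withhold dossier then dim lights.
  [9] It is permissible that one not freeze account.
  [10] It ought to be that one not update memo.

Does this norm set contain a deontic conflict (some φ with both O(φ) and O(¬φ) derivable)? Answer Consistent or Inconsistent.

Inconsistent

From premise 2 we have O(¬withhold_budget).
Premise 4 is O(¬withhold_budget → ¬dim_lights); since O(¬withhold_budget), deontic closure gives O(¬dim_lights).
The contrapositive of premise 8 (O(¬withhold_dossier → dim_lights)) is O(¬dim_lights → withhold_dossier), and O(¬dim_lights) is already established, so O(withhold_dossier).
From O(withhold_dossier) and premise 1, O(withhold_dossier → encrypt_claim), we obtain O(encrypt_claim).
Applying K to premise 3 (O(encrypt_claim → ¬wear_ppe)) and O(encrypt_claim) yields O(¬wear_ppe).
The contrapositive of premise 6 (O(¬encrypt_statement → wear_ppe)) is O(¬wear_ppe → encrypt_statement), and O(¬wear_ppe) is already established, so O(encrypt_statement).
From O(encrypt_statement) and premise 7, O(encrypt_statement → update_memo), we obtain O(update_memo).
But premise 10 directly asserts O(¬update_memo).
We now have both O(update_memo) and O(¬update_memo) — update_memo is simultaneously obligatory and forbidden, violating the D-axiom.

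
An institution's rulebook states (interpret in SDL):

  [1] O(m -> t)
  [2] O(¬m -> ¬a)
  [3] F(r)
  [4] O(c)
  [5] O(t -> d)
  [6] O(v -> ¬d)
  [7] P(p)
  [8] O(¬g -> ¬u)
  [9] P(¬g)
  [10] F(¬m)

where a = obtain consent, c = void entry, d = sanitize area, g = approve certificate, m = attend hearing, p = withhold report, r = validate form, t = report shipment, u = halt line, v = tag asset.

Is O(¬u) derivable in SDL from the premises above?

No

Premise 8 is O(¬g -> ¬u), but O(¬g) is not derivable from the premises (the permission P(¬g) asserts only ¬O(g), not O(¬g)), so it does not yield O(¬u).
No other premise forces O(¬u). An ideal world satisfying every premise can still have ¬u false, so O(¬u) is not derivable.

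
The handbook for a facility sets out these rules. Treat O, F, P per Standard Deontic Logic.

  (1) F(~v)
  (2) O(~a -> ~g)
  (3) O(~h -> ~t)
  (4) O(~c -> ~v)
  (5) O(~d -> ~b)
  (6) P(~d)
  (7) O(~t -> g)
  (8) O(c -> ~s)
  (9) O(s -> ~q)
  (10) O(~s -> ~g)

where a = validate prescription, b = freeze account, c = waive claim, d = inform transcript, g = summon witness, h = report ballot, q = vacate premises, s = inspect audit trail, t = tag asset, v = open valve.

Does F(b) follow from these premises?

Premise 5 is O(~d -> ~b), but O(~d) is not derivable from the premises (the permission P(~d) asserts only ~O(d), not O(~d)), so it does not yield O(~b).
No other premise forces O(~b). An ideal world satisfying every premise can still have b true, so F(b) is not derivable.

No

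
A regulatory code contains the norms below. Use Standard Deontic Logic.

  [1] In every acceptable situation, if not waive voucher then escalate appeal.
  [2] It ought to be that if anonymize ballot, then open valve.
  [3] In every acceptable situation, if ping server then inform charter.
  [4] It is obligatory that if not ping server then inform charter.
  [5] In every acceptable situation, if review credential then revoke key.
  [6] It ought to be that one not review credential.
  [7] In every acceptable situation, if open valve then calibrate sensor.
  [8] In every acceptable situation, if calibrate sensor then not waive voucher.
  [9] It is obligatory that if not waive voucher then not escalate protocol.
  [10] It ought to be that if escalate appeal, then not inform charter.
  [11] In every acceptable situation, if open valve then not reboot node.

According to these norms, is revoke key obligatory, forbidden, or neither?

Premise 5 is O(review_credential → revoke_key), but O(review_credential) is not derivable from the premises, so it does not yield O(revoke_key).
No premise or chain of K-axiom applications forces O(revoke_key), and none forces O(¬revoke_key). So revoke_key is neither obligatory nor forbidden under these norms.

Neither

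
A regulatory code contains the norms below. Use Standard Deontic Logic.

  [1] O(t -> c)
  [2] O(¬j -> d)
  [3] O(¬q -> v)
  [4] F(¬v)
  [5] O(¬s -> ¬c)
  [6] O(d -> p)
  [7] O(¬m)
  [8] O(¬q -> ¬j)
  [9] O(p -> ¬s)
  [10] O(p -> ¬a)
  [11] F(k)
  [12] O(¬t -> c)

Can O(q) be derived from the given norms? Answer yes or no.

Yes

Premises 12 and 1 are O(¬t -> c) and O(t -> c); every ideal world satisfies ¬t or t, so in either case c holds — hence O(c).
Premise 5, O(¬s -> ¬c), contraposes to O(c -> s); with O(c) we get O(s).
Premise 9 is O(p -> ¬s); contrapositively O(s -> ¬p). Since O(s) holds, K gives O(¬p).
Premise 6 is O(d -> p); contrapositively O(¬p -> ¬d). Since O(¬p) holds, K gives O(¬d).
The contrapositive of premise 2 (O(¬j -> d)) is O(¬d -> j), and O(¬d) is already established, so O(j).
The contrapositive of premise 8 (O(¬q -> ¬j)) is O(j -> q), and O(j) is already established, so O(q).
Premises 3, 4, 7, 10, 11 do not contribute to this derivation.
So O(q) follows.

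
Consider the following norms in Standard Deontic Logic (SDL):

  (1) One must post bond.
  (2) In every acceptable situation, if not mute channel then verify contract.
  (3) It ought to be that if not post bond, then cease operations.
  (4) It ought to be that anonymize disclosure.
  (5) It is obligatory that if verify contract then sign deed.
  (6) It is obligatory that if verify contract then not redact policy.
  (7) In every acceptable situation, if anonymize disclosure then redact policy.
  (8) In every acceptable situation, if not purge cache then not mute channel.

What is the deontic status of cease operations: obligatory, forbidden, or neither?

Premise 3 is O(¬post_bond → cease_operations), but O(¬post_bond) is not derivable from the premises, so it does not yield O(cease_operations).
No premise or chain of K-axiom applications forces O(cease_operations), and none forces O(¬cease_operations). So cease_operations is neither obligatory nor forbidden under these norms.

Neither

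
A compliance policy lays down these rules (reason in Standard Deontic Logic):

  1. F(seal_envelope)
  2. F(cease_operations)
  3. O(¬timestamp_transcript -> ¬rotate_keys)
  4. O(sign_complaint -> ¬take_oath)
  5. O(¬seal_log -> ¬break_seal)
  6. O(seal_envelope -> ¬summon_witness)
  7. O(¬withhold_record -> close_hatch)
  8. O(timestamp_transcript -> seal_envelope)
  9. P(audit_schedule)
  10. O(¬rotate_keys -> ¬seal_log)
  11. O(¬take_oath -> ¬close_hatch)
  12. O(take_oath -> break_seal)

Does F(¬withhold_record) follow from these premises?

Yes

Premise 1, F(seal_envelope), is equivalent to O(¬seal_envelope).
Premise 8 is O(timestamp_transcript -> seal_envelope); contrapositively O(¬seal_envelope -> ¬timestamp_transcript). Since O(¬seal_envelope) holds, K gives O(¬timestamp_transcript).
With premise 3, O(¬timestamp_transcript -> ¬rotate_keys), the K-axiom yields O(¬rotate_keys).
From O(¬rotate_keys) and premise 10, O(¬rotate_keys -> ¬seal_log), we obtain O(¬seal_log).
With premise 5, O(¬seal_log -> ¬break_seal), the K-axiom yields O(¬break_seal).
Premise 12 is O(take_oath -> break_seal); contrapositively O(¬break_seal -> ¬take_oath). Since O(¬break_seal) holds, K gives O(¬take_oath).
Applying K to premise 11 (O(¬take_oath -> ¬close_hatch)) and O(¬take_oath) yields O(¬close_hatch).
The contrapositive of premise 7 (O(¬withhold_record -> close_hatch)) is O(¬close_hatch -> withhold_record), and O(¬close_hatch) is already established, so O(withhold_record).
Premises 2, 4, 6, 9 do not contribute to this derivation.
So O(withhold_record) holds, i.e. F(¬withhold_record). The claim follows.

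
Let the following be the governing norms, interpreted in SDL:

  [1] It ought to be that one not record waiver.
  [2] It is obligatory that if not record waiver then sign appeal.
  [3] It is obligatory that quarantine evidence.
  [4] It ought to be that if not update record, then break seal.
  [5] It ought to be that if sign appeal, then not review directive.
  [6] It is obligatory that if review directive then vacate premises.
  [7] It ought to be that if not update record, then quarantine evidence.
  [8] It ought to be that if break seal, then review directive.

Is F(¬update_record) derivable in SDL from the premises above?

Yes

Premise 1 states O(¬record_waiver) outright.
From O(¬record_waiver) and premise 2, O(¬record_waiver → sign_appeal), we obtain O(sign_appeal).
Applying K to premise 5 (O(sign_appeal → ¬review_directive)) and O(sign_appeal) yields O(¬review_directive).
The contrapositive of premise 8 (O(break_seal → review_directive)) is O(¬review_directive → ¬break_seal), and O(¬review_directive) is already established, so O(¬break_seal).
Premise 4 is O(¬update_record → break_seal); contrapositively O(¬break_seal → update_record). Since O(¬break_seal) holds, K gives O(update_record).
Premises 3, 6, 7 do not contribute to this derivation.
So O(update_record) holds, i.e. F(¬update_record). The claim follows.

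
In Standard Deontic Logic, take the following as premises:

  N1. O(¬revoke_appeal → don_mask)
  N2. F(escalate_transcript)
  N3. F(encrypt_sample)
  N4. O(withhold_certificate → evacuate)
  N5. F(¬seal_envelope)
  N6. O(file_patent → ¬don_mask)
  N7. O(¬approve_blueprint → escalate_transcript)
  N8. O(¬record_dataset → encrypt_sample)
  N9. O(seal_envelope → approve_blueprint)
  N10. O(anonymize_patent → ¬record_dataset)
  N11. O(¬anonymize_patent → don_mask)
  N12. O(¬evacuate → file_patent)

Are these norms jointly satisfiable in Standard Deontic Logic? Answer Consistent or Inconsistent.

Premise 7 is O(¬approve_blueprint → escalate_transcript), but O(¬approve_blueprint) is not derivable from the premises, so it does not yield O(escalate_transcript).
So O(escalate_transcript) is not derivable, and the apparent clash with O(¬escalate_transcript) does not arise.
A world satisfying every obligation exists (e.g. anonymize_patent=false, approve_blueprint=true, don_mask=true, encrypt_sample=false, escalate_transcript=false, evacuate=true, file_patent=false, record_dataset=true, revoke_appeal=false, seal_envelope=true, withhold_certificate=false); no atom is both obligatory and forbidden, so the set is consistent.

Consistent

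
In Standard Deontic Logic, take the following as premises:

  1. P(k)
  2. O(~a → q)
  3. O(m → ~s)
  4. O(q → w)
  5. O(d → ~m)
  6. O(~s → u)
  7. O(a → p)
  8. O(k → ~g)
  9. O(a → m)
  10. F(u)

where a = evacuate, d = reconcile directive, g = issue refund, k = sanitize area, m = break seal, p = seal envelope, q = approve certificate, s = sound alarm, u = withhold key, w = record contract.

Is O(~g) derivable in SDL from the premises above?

No

Premise 8 is O(k → ~g), but O(k) is not derivable from the premises (the permission P(k) asserts only ~O(~k), not O(k)), so it does not yield O(~g).
No other premise forces O(~g). An ideal world satisfying every premise can still have ~g false, so O(~g) is not derivable.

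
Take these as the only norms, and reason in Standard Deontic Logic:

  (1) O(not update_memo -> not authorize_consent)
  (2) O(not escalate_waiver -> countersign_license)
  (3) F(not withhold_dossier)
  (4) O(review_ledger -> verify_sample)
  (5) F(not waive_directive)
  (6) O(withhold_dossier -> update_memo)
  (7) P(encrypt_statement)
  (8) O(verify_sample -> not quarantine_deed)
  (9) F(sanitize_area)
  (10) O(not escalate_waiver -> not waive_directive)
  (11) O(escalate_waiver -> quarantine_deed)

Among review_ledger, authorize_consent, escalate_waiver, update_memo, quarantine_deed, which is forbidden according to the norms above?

Premise 5 is F(not waive_directive), i.e. O(waive_directive).
The contrapositive of premise 10 (O(not escalate_waiver -> not waive_directive)) is O(waive_directive -> escalate_waiver), and O(waive_directive) is already established, so O(escalate_waiver).
Applying K to premise 11 (O(escalate_waiver -> quarantine_deed)) and O(escalate_waiver) yields O(quarantine_deed).
The contrapositive of premise 8 (O(verify_sample -> not quarantine_deed)) is O(quarantine_deed -> not verify_sample), and O(quarantine_deed) is already established, so O(not verify_sample).
Premise 4, O(review_ledger -> verify_sample), contraposes to O(not verify_sample -> not review_ledger); with O(not verify_sample) we get O(not review_ledger).
So O(not review_ledger) holds, i.e. review_ledger is forbidden. None of the other listed options is forbidden under the premises.

review_ledger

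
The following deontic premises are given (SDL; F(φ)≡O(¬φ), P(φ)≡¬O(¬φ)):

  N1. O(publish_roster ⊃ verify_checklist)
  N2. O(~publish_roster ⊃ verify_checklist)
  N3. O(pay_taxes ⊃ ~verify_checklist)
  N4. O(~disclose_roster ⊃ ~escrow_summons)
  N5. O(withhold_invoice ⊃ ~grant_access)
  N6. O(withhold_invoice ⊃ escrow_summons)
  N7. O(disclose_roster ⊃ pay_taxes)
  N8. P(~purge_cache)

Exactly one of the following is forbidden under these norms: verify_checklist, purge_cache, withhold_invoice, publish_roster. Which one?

Premises 2 and 1 are O(~publish_roster ⊃ verify_checklist) and O(publish_roster ⊃ verify_checklist); every ideal world satisfies ~publish_roster or publish_roster, so in either case verify_checklist holds — hence O(verify_checklist).
Premise 3 is O(pay_taxes ⊃ ~verify_checklist); contrapositively O(verify_checklist ⊃ ~pay_taxes). Since O(verify_checklist) holds, K gives O(~pay_taxes).
The contrapositive of premise 7 (O(disclose_roster ⊃ pay_taxes)) is O(~pay_taxes ⊃ ~disclose_roster), and O(~pay_taxes) is already established, so O(~disclose_roster).
With premise 4, O(~disclose_roster ⊃ ~escrow_summons), the K-axiom yields O(~escrow_summons).
Premise 6 is O(withhold_invoice ⊃ escrow_summons); contrapositively O(~escrow_summons ⊃ ~withhold_invoice). Since O(~escrow_summons) holds, K gives O(~withhold_invoice).
So O(~withhold_invoice) holds, i.e. withhold_invoice is forbidden. None of the other listed options is forbidden under the premises.

withhold_invoice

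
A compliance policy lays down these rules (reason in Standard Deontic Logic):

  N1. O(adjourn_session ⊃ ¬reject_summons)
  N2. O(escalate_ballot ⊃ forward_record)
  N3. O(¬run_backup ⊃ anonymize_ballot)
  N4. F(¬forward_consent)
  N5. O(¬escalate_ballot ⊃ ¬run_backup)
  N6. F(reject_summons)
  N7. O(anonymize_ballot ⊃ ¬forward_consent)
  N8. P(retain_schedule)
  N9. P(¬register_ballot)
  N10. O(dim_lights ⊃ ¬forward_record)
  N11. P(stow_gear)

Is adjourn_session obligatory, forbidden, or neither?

Premise 1 is O(adjourn_session ⊃ ¬reject_summons); even if O(¬reject_summons) held, inferring O(adjourn_session) would be affirming the consequent — invalid.
No premise or chain of K-axiom applications forces O(adjourn_session), and none forces O(¬adjourn_session). So adjourn_session is neither obligatory nor forbidden under these norms.

Neither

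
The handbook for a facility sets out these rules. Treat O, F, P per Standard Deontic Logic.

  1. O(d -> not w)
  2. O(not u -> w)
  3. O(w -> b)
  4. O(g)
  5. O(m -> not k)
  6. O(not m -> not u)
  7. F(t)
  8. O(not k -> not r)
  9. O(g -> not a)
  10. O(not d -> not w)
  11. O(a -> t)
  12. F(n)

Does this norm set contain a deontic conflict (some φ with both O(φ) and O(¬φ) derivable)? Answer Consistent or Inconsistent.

Premise 11 is O(a -> t), but O(a) is not derivable from the premises, so it does not yield O(t).
So O(t) is not derivable, and the apparent clash with O(not t) does not arise.
A world satisfying every obligation exists (e.g. a=false, b=false, d=false, g=true, k=false, m=true, n=false, r=false, t=false, u=true, w=false); no atom is both obligatory and forbidden, so the set is consistent.

Consistent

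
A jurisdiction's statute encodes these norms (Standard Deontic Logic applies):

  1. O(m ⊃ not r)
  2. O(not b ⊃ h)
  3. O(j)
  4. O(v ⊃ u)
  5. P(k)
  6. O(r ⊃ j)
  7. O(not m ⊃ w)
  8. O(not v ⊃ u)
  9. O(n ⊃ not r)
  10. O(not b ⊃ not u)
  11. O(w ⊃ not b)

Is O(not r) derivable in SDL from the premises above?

Premises 4 and 8 are O(v ⊃ u) and O(not v ⊃ u); every ideal world satisfies v or not v, so in either case u holds — hence O(u).
Premise 10 is O(not b ⊃ not u); contrapositively O(u ⊃ b). Since O(u) holds, K gives O(b).
The contrapositive of premise 11 (O(w ⊃ not b)) is O(b ⊃ not w), and O(b) is already established, so O(not w).
The contrapositive of premise 7 (O(not m ⊃ w)) is O(not w ⊃ m), and O(not w) is already established, so O(m).
Applying K to premise 1 (O(m ⊃ not r)) and O(m) yields O(not r).
Premises 2, 3, 5, 6, 9 do not contribute to this derivation.
So O(not r) follows.

Yes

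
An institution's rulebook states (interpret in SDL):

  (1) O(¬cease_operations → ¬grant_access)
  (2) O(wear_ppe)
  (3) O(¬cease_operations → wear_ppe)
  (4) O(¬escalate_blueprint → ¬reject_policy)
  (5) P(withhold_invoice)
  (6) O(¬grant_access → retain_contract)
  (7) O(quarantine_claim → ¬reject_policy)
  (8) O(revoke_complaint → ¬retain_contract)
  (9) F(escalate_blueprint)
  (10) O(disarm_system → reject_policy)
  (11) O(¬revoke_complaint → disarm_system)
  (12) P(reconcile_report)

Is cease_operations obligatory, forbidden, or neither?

Premise 9, F(escalate_blueprint), is equivalent to O(¬escalate_blueprint).
Applying K to premise 4 (O(¬escalate_blueprint → ¬reject_policy)) and O(¬escalate_blueprint) yields O(¬reject_policy).
Premise 10, O(disarm_system → reject_policy), contraposes to O(¬reject_policy → ¬disarm_system); with O(¬reject_policy) we get O(¬disarm_system).
The contrapositive of premise 11 (O(¬revoke_complaint → disarm_system)) is O(¬disarm_system → revoke_complaint), and O(¬disarm_system) is already established, so O(revoke_complaint).
From O(revoke_complaint) and premise 8, O(revoke_complaint → ¬retain_contract), we obtain O(¬retain_contract).
The contrapositive of premise 6 (O(¬grant_access → retain_contract)) is O(¬retain_contract → grant_access), and O(¬retain_contract) is already established, so O(grant_access).
The contrapositive of premise 1 (O(¬cease_operations → ¬grant_access)) is O(grant_access → cease_operations), and O(grant_access) is already established, so O(cease_operations).
Premises 2, 3, 5, 7, 12 do not contribute to this derivation.
Hence cease_operations is obligatory.

Obligatory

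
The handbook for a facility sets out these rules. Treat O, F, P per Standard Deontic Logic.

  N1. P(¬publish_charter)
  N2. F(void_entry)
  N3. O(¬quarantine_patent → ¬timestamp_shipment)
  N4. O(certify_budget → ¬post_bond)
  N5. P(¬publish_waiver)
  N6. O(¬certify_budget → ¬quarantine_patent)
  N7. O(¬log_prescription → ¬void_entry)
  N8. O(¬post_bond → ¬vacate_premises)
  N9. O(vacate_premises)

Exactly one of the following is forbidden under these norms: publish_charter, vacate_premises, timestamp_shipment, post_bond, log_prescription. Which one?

Premise 9 gives O(vacate_premises).
Premise 8, O(¬post_bond → ¬vacate_premises), contraposes to O(vacate_premises → post_bond); with O(vacate_premises) we get O(post_bond).
Premise 4, O(certify_budget → ¬post_bond), contraposes to O(post_bond → ¬certify_budget); with O(post_bond) we get O(¬certify_budget).
With premise 6, O(¬certify_budget → ¬quarantine_patent), the K-axiom yields O(¬quarantine_patent).
With premise 3, O(¬quarantine_patent → ¬timestamp_shipment), the K-axiom yields O(¬timestamp_shipment).
So O(¬timestamp_shipment) holds, i.e. timestamp_shipment is forbidden. None of the other listed options is forbidden under the premises.

timestamp_shipment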